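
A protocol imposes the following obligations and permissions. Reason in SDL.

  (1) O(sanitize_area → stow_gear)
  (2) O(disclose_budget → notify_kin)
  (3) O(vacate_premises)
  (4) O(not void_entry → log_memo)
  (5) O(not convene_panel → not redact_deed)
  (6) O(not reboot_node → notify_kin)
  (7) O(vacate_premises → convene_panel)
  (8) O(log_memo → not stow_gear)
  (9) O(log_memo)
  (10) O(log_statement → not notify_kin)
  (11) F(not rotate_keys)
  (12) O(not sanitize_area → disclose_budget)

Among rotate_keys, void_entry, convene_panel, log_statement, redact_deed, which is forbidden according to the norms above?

log_statement

From premise 9 we have O(log_memo).
Premise 8 is O(log_memo → not stow_gear); since O(log_memo), deontic closure gives O(not stow_gear).
The contrapositive of premise 1 (O(sanitize_area → stow_gear)) is O(not stow_gear → not sanitize_area), and O(not stow_gear) is already established, so O(not sanitize_area).
Applying K to premise 12 (O(not sanitize_area → disclose_budget)) and O(not sanitize_area) yields O(disclose_budget).
From O(disclose_budget) and premise 2, O(disclose_budget → notify_kin), we obtain O(notify_kin).
The contrapositive of premise 10 (O(log_statement → not notify_kin)) is O(notify_kin → not log_statement), and O(notify_kin) is already established, so O(not log_statement).
So O(not log_statement) holds, i.e. log_statement is forbidden. None of the other listed options is forbidden under the premises.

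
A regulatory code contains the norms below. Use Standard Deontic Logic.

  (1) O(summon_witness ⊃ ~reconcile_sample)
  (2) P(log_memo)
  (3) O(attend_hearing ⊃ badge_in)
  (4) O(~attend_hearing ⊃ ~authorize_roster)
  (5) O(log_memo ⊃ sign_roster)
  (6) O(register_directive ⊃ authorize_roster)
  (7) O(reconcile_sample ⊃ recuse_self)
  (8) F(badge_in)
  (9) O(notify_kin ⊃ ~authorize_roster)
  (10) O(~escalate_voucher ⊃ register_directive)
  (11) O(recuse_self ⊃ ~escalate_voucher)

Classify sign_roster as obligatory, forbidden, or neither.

Neither

Premise 5 is O(log_memo ⊃ sign_roster), but O(log_memo) is not derivable from the premises (the permission P(log_memo) asserts only ~O(~log_memo), not O(log_memo)), so it does not yield O(sign_roster).
No premise or chain of K-axiom applications forces O(sign_roster), and none forces O(~sign_roster). So sign_roster is neither obligatory nor forbidden under these norms.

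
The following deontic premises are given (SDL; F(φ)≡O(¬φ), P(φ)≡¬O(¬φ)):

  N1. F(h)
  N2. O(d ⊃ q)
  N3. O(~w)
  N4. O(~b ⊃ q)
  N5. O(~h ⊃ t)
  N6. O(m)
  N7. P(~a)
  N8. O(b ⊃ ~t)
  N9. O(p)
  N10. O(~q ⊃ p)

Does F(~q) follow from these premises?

Yes

F(h) at premise 1 means O(~h).
From O(~h) and premise 5, O(~h ⊃ t), we obtain O(t).
Premise 8 is O(b ⊃ ~t); contrapositively O(t ⊃ ~b). Since O(t) holds, K gives O(~b).
With premise 4, O(~b ⊃ q), the K-axiom yields O(q).
Premises 2, 3, 6, 7, 9, 10 do not contribute to this derivation.
So O(q) holds, i.e. F(~q). The claim follows.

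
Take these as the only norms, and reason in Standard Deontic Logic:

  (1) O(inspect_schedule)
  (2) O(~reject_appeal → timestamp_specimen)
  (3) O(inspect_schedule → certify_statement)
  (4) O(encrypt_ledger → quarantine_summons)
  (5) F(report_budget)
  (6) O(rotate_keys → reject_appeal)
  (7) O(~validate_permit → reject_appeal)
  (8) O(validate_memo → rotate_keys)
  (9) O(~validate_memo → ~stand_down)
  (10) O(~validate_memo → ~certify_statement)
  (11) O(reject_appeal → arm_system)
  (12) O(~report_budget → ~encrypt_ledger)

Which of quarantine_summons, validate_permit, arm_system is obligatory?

arm_system

Premise 1 states O(inspect_schedule) outright.
From O(inspect_schedule) and premise 3, O(inspect_schedule → certify_statement), we obtain O(certify_statement).
Premise 10, O(~validate_memo → ~certify_statement), contraposes to O(certify_statement → validate_memo); with O(certify_statement) we get O(validate_memo).
Applying K to premise 8 (O(validate_memo → rotate_keys)) and O(validate_memo) yields O(rotate_keys).
With premise 6, O(rotate_keys → reject_appeal), the K-axiom yields O(reject_appeal).
From O(reject_appeal) and premise 11, O(reject_appeal → arm_system), we obtain O(arm_system).
So O(arm_system) holds — arm_system is obligatory. None of the other listed options is made obligatory by any chain of premises.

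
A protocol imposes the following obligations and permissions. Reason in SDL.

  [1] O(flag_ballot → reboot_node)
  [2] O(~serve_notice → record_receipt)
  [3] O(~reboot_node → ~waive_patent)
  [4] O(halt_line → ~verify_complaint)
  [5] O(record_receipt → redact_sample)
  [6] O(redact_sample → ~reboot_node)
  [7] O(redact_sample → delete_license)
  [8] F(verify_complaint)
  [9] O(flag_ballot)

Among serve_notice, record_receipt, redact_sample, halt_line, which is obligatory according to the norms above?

Premise 9 states O(flag_ballot) outright.
From O(flag_ballot) and premise 1, O(flag_ballot → reboot_node), we obtain O(reboot_node).
Premise 6, O(redact_sample → ~reboot_node), contraposes to O(reboot_node → ~redact_sample); with O(reboot_node) we get O(~redact_sample).
Premise 5, O(record_receipt → redact_sample), contraposes to O(~redact_sample → ~record_receipt); with O(~redact_sample) we get O(~record_receipt).
The contrapositive of premise 2 (O(~serve_notice → record_receipt)) is O(~record_receipt → serve_notice), and O(~record_receipt) is already established, so O(serve_notice).
So O(serve_notice) holds — serve_notice is obligatory. None of the other listed options is made obligatory by any chain of premises.

serve_notice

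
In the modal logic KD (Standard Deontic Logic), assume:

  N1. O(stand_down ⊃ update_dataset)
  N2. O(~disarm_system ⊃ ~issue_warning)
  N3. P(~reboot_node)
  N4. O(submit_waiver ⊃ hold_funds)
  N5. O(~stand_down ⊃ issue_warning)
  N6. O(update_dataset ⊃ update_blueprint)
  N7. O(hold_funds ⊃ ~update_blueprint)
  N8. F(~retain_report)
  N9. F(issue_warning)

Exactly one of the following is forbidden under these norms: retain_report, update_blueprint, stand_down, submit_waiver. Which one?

Premise 9, F(issue_warning), is equivalent to O(~issue_warning).
Premise 5, O(~stand_down ⊃ issue_warning), contraposes to O(~issue_warning ⊃ stand_down); with O(~issue_warning) we get O(stand_down).
Premise 1 is O(stand_down ⊃ update_dataset); since O(stand_down), deontic closure gives O(update_dataset).
Applying K to premise 6 (O(update_dataset ⊃ update_blueprint)) and O(update_dataset) yields O(update_blueprint).
Premise 7 is O(hold_funds ⊃ ~update_blueprint); contrapositively O(update_blueprint ⊃ ~hold_funds). Since O(update_blueprint) holds, K gives O(~hold_funds).
Premise 4 is O(submit_waiver ⊃ hold_funds); contrapositively O(~hold_funds ⊃ ~submit_waiver). Since O(~hold_funds) holds, K gives O(~submit_waiver).
So O(~submit_waiver) holds, i.e. submit_waiver is forbidden. None of the other listed options is forbidden under the premises.

submit_waiver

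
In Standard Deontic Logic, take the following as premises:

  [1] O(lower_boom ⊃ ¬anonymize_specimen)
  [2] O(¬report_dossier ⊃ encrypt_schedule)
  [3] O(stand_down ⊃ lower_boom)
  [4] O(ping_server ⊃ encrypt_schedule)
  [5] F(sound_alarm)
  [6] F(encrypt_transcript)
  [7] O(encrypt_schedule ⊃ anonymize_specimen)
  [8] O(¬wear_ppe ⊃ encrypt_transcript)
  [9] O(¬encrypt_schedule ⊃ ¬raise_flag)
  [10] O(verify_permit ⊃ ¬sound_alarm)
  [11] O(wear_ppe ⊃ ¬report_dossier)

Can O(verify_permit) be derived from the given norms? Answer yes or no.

Premise 10 is O(verify_permit ⊃ ¬sound_alarm); even if O(¬sound_alarm) held, inferring O(verify_permit) would be affirming the consequent — invalid.
No other premise forces O(verify_permit). An ideal world satisfying every premise can still have verify_permit false, so O(verify_permit) is not derivable.

No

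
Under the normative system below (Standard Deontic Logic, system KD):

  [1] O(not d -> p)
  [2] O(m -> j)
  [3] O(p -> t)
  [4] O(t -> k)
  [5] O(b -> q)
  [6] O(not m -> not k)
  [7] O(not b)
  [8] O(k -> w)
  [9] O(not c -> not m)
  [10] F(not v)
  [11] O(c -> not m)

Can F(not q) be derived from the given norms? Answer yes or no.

No

Premise 5 is O(b -> q), but O(b) is not derivable from the premises, so it does not yield O(q).
No other premise forces O(q). An ideal world satisfying every premise can still have not q true, so F(not q) is not derivable.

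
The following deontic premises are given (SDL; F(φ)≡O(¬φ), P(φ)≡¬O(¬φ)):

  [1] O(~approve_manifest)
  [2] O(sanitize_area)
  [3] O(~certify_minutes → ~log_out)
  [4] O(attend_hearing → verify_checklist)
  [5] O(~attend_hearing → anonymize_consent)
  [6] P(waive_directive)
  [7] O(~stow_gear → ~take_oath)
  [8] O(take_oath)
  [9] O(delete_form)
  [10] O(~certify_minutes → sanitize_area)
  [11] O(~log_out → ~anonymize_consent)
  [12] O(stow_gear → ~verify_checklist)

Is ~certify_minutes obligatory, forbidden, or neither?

Forbidden

From premise 8 we have O(take_oath).
Premise 7 is O(~stow_gear → ~take_oath); contrapositively O(take_oath → stow_gear). Since O(take_oath) holds, K gives O(stow_gear).
From O(stow_gear) and premise 12, O(stow_gear → ~verify_checklist), we obtain O(~verify_checklist).
Premise 4 is O(attend_hearing → verify_checklist); contrapositively O(~verify_checklist → ~attend_hearing). Since O(~verify_checklist) holds, K gives O(~attend_hearing).
With premise 5, O(~attend_hearing → anonymize_consent), the K-axiom yields O(anonymize_consent).
The contrapositive of premise 11 (O(~log_out → ~anonymize_consent)) is O(anonymize_consent → log_out), and O(anonymize_consent) is already established, so O(log_out).
Premise 3, O(~certify_minutes → ~log_out), contraposes to O(log_out → certify_minutes); with O(log_out) we get O(certify_minutes).
Premises 1, 2, 6, 9, 10 do not contribute to this derivation.
Thus O(certify_minutes), which is F(~certify_minutes): ~certify_minutes is forbidden.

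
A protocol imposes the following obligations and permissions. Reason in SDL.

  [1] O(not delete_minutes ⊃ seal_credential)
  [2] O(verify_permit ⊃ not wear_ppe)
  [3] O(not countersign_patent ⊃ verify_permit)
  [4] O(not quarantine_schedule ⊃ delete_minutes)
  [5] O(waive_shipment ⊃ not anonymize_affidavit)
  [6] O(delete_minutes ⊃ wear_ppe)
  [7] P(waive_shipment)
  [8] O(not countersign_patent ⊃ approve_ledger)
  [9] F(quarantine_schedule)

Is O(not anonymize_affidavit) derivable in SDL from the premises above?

Premise 5 is O(waive_shipment ⊃ not anonymize_affidavit), but O(waive_shipment) is not derivable from the premises (the permission P(waive_shipment) asserts only not O(not waive_shipment), not O(waive_shipment)), so it does not yield O(not anonymize_affidavit).
No other premise forces O(not anonymize_affidavit). An ideal world satisfying every premise can still have not anonymize_affidavit false, so O(not anonymize_affidavit) is not derivable.

No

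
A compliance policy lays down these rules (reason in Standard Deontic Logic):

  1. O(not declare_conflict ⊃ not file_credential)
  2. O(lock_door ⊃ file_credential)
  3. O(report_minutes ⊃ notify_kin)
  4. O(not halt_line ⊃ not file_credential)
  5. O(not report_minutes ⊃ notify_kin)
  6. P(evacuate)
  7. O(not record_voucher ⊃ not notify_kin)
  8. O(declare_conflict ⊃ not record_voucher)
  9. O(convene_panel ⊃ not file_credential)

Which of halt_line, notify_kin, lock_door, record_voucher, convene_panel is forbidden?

Premises 5 and 3 are O(not report_minutes ⊃ notify_kin) and O(report_minutes ⊃ notify_kin); every ideal world satisfies not report_minutes or report_minutes, so in either case notify_kin holds — hence O(notify_kin).
Premise 7 is O(not record_voucher ⊃ not notify_kin); contrapositively O(notify_kin ⊃ record_voucher). Since O(notify_kin) holds, K gives O(record_voucher).
The contrapositive of premise 8 (O(declare_conflict ⊃ not record_voucher)) is O(record_voucher ⊃ not declare_conflict), and O(record_voucher) is already established, so O(not declare_conflict).
From O(not declare_conflict) and premise 1, O(not declare_conflict ⊃ not file_credential), we obtain O(not file_credential).
Premise 2, O(lock_door ⊃ file_credential), contraposes to O(not file_credential ⊃ not lock_door); with O(not file_credential) we get O(not lock_door).
So O(not lock_door) holds, i.e. lock_door is forbidden. None of the other listed options is forbidden under the premises.

lock_door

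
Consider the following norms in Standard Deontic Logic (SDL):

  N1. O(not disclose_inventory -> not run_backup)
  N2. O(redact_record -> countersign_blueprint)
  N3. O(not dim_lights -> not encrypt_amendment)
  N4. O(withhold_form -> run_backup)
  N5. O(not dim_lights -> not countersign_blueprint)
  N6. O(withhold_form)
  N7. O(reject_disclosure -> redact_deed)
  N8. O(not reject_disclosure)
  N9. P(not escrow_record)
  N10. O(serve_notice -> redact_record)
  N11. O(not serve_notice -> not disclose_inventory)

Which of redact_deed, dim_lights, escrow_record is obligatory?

Premise 6 states O(withhold_form) outright.
Premise 4 is O(withhold_form -> run_backup); since O(withhold_form), deontic closure gives O(run_backup).
The contrapositive of premise 1 (O(not disclose_inventory -> not run_backup)) is O(run_backup -> disclose_inventory), and O(run_backup) is already established, so O(disclose_inventory).
The contrapositive of premise 11 (O(not serve_notice -> not disclose_inventory)) is O(disclose_inventory -> serve_notice), and O(disclose_inventory) is already established, so O(serve_notice).
With premise 10, O(serve_notice -> redact_record), the K-axiom yields O(redact_record).
Premise 2 is O(redact_record -> countersign_blueprint); since O(redact_record), deontic closure gives O(countersign_blueprint).
The contrapositive of premise 5 (O(not dim_lights -> not countersign_blueprint)) is O(countersign_blueprint -> dim_lights), and O(countersign_blueprint) is already established, so O(dim_lights).
So O(dim_lights) holds — dim_lights is obligatory. None of the other listed options is made obligatory by any chain of premises.

dim_lights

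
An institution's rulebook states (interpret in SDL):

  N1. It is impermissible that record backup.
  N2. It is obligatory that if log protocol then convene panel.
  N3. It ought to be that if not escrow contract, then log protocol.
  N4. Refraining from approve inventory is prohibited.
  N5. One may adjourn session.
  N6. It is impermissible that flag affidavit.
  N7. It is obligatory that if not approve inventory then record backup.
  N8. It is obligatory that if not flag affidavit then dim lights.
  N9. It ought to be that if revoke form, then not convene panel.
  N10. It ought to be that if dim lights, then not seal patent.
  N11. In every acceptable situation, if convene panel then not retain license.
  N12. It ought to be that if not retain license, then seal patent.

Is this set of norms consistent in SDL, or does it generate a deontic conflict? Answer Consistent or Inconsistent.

Consistent

Premise 7 is O(¬approve_inventory → record_backup), but O(¬approve_inventory) is not derivable from the premises, so it does not yield O(record_backup).
So O(record_backup) is not derivable, and the apparent clash with O(¬record_backup) does not arise.
A world satisfying every obligation exists (e.g. adjourn_session=false, approve_inventory=true, convene_panel=false, dim_lights=true, escrow_contract=true, flag_affidavit=false, log_protocol=false, record_backup=false, retain_license=true, revoke_form=false, seal_patent=false); no atom is both obligatory and forbidden, so the set is consistent.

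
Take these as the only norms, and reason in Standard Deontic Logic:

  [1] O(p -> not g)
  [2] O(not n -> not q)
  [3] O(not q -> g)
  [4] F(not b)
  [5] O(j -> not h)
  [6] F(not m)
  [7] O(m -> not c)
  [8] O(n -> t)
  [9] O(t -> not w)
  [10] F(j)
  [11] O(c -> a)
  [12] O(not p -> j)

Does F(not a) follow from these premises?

No

Premise 11 is O(c -> a), but O(c) is not derivable from the premises, so it does not yield O(a).
No other premise forces O(a). An ideal world satisfying every premise can still have not a true, so F(not a) is not derivable.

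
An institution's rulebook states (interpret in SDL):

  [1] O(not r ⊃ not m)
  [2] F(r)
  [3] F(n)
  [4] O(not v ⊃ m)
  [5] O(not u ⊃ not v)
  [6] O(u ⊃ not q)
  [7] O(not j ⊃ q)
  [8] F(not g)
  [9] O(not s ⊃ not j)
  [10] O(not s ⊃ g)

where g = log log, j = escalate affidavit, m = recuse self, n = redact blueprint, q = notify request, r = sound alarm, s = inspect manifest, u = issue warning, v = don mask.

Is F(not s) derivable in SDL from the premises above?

Premise 2 is F(r), i.e. O(not r).
With premise 1, O(not r ⊃ not m), the K-axiom yields O(not m).
The contrapositive of premise 4 (O(not v ⊃ m)) is O(not m ⊃ v), and O(not m) is already established, so O(v).
The contrapositive of premise 5 (O(not u ⊃ not v)) is O(v ⊃ u), and O(v) is already established, so O(u).
From O(u) and premise 6, O(u ⊃ not q), we obtain O(not q).
The contrapositive of premise 7 (O(not j ⊃ q)) is O(not q ⊃ j), and O(not q) is already established, so O(j).
The contrapositive of premise 9 (O(not s ⊃ not j)) is O(j ⊃ s), and O(j) is already established, so O(s).
Premises 3, 8, 10 do not contribute to this derivation.
So O(s) holds, i.e. F(not s). The claim follows.

Yes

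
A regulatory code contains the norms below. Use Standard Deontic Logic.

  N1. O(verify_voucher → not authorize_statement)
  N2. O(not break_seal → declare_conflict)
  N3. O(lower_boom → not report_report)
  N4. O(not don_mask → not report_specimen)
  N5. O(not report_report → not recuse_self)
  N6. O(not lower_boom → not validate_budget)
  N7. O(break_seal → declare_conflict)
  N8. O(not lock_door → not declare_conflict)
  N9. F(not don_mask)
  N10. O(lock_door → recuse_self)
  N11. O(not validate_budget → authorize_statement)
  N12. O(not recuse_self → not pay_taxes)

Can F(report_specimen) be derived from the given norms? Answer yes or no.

Premise 4 is O(not don_mask → not report_specimen), but O(not don_mask) is not derivable from the premises, so it does not yield O(not report_specimen).
No other premise forces O(not report_specimen). An ideal world satisfying every premise can still have report_specimen true, so F(report_specimen) is not derivable.

No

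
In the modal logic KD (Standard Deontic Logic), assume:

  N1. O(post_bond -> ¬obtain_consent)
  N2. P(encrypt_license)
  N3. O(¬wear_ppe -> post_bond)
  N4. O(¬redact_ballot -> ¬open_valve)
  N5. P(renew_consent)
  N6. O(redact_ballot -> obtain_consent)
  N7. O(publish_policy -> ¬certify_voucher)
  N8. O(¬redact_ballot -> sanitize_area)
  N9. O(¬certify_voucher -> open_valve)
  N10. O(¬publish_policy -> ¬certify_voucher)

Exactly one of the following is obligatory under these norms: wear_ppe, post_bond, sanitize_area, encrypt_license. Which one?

wear_ppe

Premises 10 and 7 are O(¬publish_policy -> ¬certify_voucher) and O(publish_policy -> ¬certify_voucher); every ideal world satisfies ¬publish_policy or publish_policy, so in either case ¬certify_voucher holds — hence O(¬certify_voucher).
With premise 9, O(¬certify_voucher -> open_valve), the K-axiom yields O(open_valve).
The contrapositive of premise 4 (O(¬redact_ballot -> ¬open_valve)) is O(open_valve -> redact_ballot), and O(open_valve) is already established, so O(redact_ballot).
From O(redact_ballot) and premise 6, O(redact_ballot -> obtain_consent), we obtain O(obtain_consent).
The contrapositive of premise 1 (O(post_bond -> ¬obtain_consent)) is O(obtain_consent -> ¬post_bond), and O(obtain_consent) is already established, so O(¬post_bond).
Premise 3, O(¬wear_ppe -> post_bond), contraposes to O(¬post_bond -> wear_ppe); with O(¬post_bond) we get O(wear_ppe).
So O(wear_ppe) holds — wear_ppe is obligatory. None of the other listed options is made obligatory by any chain of premises.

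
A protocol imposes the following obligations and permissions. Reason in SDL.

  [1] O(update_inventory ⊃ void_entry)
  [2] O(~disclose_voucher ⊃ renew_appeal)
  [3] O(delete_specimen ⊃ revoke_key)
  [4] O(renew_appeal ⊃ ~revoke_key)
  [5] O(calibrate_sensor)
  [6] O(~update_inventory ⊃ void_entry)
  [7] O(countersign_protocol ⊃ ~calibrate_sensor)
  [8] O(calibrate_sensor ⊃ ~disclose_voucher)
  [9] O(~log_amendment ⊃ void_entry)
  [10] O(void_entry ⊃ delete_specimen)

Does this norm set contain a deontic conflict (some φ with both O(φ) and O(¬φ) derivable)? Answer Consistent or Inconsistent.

Inconsistent

By case analysis on update_inventory: premise 1 gives O(update_inventory ⊃ void_entry) and premise 6 gives O(~update_inventory ⊃ void_entry), so O(void_entry) either way.
Applying K to premise 10 (O(void_entry ⊃ delete_specimen)) and O(void_entry) yields O(delete_specimen).
From O(delete_specimen) and premise 3, O(delete_specimen ⊃ revoke_key), we obtain O(revoke_key).
Premise 4 is O(renew_appeal ⊃ ~revoke_key); contrapositively O(revoke_key ⊃ ~renew_appeal). Since O(revoke_key) holds, K gives O(~renew_appeal).
The contrapositive of premise 2 (O(~disclose_voucher ⊃ renew_appeal)) is O(~renew_appeal ⊃ disclose_voucher), and O(~renew_appeal) is already established, so O(disclose_voucher).
Premise 8, O(calibrate_sensor ⊃ ~disclose_voucher), contraposes to O(disclose_voucher ⊃ ~calibrate_sensor); with O(disclose_voucher) we get O(~calibrate_sensor).
Yet premise 5 states O(calibrate_sensor).
We now have both O(~calibrate_sensor) and O(calibrate_sensor) — calibrate_sensor is simultaneously obligatory and forbidden, violating the D-axiom.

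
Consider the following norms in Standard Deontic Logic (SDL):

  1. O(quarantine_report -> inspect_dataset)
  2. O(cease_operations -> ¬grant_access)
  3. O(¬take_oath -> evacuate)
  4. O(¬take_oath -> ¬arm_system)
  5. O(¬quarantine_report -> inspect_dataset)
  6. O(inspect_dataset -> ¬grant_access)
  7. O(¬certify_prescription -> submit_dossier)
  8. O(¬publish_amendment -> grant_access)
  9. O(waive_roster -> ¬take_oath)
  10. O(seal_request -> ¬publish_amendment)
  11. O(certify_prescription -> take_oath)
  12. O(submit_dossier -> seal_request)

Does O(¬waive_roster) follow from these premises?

Yes

By case analysis on ¬quarantine_report: premise 5 gives O(¬quarantine_report -> inspect_dataset) and premise 1 gives O(quarantine_report -> inspect_dataset), so O(inspect_dataset) either way.
Premise 6 is O(inspect_dataset -> ¬grant_access); since O(inspect_dataset), deontic closure gives O(¬grant_access).
Premise 8 is O(¬publish_amendment -> grant_access); contrapositively O(¬grant_access -> publish_amendment). Since O(¬grant_access) holds, K gives O(publish_amendment).
The contrapositive of premise 10 (O(seal_request -> ¬publish_amendment)) is O(publish_amendment -> ¬seal_request), and O(publish_amendment) is already established, so O(¬seal_request).
Premise 12 is O(submit_dossier -> seal_request); contrapositively O(¬seal_request -> ¬submit_dossier). Since O(¬seal_request) holds, K gives O(¬submit_dossier).
Premise 7, O(¬certify_prescription -> submit_dossier), contraposes to O(¬submit_dossier -> certify_prescription); with O(¬submit_dossier) we get O(certify_prescription).
Premise 11 is O(certify_prescription -> take_oath); since O(certify_prescription), deontic closure gives O(take_oath).
Premise 9, O(waive_roster -> ¬take_oath), contraposes to O(take_oath -> ¬waive_roster); with O(take_oath) we get O(¬waive_roster).
Premises 2, 3, 4 do not contribute to this derivation.
So O(¬waive_roster) follows.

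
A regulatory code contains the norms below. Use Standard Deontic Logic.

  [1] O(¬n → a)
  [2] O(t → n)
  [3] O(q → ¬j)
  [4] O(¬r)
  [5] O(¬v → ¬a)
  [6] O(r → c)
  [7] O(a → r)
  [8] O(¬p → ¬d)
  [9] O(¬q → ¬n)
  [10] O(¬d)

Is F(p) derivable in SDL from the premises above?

No

Premise 8 is O(¬p → ¬d); even if O(¬d) held, inferring O(¬p) would be affirming the consequent — invalid.
No other premise forces O(¬p). An ideal world satisfying every premise can still have p true, so F(p) is not derivable.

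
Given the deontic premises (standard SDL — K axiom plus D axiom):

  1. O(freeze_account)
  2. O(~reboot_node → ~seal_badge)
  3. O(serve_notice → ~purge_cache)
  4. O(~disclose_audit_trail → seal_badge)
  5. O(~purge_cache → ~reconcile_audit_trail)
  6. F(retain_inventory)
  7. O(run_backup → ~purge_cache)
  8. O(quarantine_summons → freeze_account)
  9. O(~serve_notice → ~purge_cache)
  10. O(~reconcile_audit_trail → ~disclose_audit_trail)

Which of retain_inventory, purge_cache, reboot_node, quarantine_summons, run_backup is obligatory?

reboot_node

By case analysis on ~serve_notice: premise 9 gives O(~serve_notice → ~purge_cache) and premise 3 gives O(serve_notice → ~purge_cache), so O(~purge_cache) either way.
Applying K to premise 5 (O(~purge_cache → ~reconcile_audit_trail)) and O(~purge_cache) yields O(~reconcile_audit_trail).
Premise 10 is O(~reconcile_audit_trail → ~disclose_audit_trail); since O(~reconcile_audit_trail), deontic closure gives O(~disclose_audit_trail).
From O(~disclose_audit_trail) and premise 4, O(~disclose_audit_trail → seal_badge), we obtain O(seal_badge).
Premise 2, O(~reboot_node → ~seal_badge), contraposes to O(seal_badge → reboot_node); with O(seal_badge) we get O(reboot_node).
So O(reboot_node) holds — reboot_node is obligatory. None of the other listed options is made obligatory by any chain of premises.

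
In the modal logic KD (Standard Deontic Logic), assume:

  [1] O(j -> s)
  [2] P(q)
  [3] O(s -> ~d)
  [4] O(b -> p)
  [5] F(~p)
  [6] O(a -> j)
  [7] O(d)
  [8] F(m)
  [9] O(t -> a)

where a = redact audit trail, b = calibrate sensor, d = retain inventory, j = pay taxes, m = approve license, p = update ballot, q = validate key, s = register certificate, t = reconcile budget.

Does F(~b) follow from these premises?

Premise 4 is O(b -> p); even if O(p) held, inferring O(b) would be affirming the consequent — invalid.
No other premise forces O(b). An ideal world satisfying every premise can still have ~b true, so F(~b) is not derivable.

No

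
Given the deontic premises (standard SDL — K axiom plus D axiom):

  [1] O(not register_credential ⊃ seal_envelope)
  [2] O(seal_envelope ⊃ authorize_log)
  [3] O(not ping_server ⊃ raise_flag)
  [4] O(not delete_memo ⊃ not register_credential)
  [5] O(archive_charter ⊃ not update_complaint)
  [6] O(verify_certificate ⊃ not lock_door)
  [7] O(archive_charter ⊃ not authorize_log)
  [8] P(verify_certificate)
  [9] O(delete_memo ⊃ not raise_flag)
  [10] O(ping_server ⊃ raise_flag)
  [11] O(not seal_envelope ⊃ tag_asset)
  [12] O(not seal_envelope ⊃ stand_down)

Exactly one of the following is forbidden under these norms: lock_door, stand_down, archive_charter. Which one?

archive_charter

By case analysis on ping_server: premise 10 gives O(ping_server ⊃ raise_flag) and premise 3 gives O(not ping_server ⊃ raise_flag), so O(raise_flag) either way.
Premise 9, O(delete_memo ⊃ not raise_flag), contraposes to O(raise_flag ⊃ not delete_memo); with O(raise_flag) we get O(not delete_memo).
Applying K to premise 4 (O(not delete_memo ⊃ not register_credential)) and O(not delete_memo) yields O(not register_credential).
Applying K to premise 1 (O(not register_credential ⊃ seal_envelope)) and O(not register_credential) yields O(seal_envelope).
From O(seal_envelope) and premise 2, O(seal_envelope ⊃ authorize_log), we obtain O(authorize_log).
The contrapositive of premise 7 (O(archive_charter ⊃ not authorize_log)) is O(authorize_log ⊃ not archive_charter), and O(authorize_log) is already established, so O(not archive_charter).
So O(not archive_charter) holds, i.e. archive_charter is forbidden. None of the other listed options is forbidden under the premises.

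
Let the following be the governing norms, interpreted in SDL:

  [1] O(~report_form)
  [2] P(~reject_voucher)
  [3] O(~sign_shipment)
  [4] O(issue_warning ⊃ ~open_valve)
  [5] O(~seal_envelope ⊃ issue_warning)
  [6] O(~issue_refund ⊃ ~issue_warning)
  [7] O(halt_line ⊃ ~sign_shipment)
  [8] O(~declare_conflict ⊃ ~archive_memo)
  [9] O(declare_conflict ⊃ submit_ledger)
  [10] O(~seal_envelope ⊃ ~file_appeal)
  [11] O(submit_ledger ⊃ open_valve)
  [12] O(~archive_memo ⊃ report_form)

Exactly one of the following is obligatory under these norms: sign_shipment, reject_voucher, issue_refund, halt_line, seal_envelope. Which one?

Premise 1 gives O(~report_form).
Premise 12, O(~archive_memo ⊃ report_form), contraposes to O(~report_form ⊃ archive_memo); with O(~report_form) we get O(archive_memo).
The contrapositive of premise 8 (O(~declare_conflict ⊃ ~archive_memo)) is O(archive_memo ⊃ declare_conflict), and O(archive_memo) is already established, so O(declare_conflict).
Applying K to premise 9 (O(declare_conflict ⊃ submit_ledger)) and O(declare_conflict) yields O(submit_ledger).
Premise 11 is O(submit_ledger ⊃ open_valve); since O(submit_ledger), deontic closure gives O(open_valve).
Premise 4 is O(issue_warning ⊃ ~open_valve); contrapositively O(open_valve ⊃ ~issue_warning). Since O(open_valve) holds, K gives O(~issue_warning).
The contrapositive of premise 5 (O(~seal_envelope ⊃ issue_warning)) is O(~issue_warning ⊃ seal_envelope), and O(~issue_warning) is already established, so O(seal_envelope).
So O(seal_envelope) holds — seal_envelope is obligatory. None of the other listed options is made obligatory by any chain of premises.

seal_envelope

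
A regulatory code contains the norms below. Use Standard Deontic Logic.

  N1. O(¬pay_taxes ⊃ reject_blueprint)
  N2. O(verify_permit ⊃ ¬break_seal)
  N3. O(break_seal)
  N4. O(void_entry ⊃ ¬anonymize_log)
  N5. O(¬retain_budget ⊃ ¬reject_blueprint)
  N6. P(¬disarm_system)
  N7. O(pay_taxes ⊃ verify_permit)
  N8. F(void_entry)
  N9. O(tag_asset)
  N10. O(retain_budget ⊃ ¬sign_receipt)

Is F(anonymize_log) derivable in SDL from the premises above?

Premise 4 is O(void_entry ⊃ ¬anonymize_log), but O(void_entry) is not derivable from the premises, so it does not yield O(¬anonymize_log).
No other premise forces O(¬anonymize_log). An ideal world satisfying every premise can still have anonymize_log true, so F(anonymize_log) is not derivable.

No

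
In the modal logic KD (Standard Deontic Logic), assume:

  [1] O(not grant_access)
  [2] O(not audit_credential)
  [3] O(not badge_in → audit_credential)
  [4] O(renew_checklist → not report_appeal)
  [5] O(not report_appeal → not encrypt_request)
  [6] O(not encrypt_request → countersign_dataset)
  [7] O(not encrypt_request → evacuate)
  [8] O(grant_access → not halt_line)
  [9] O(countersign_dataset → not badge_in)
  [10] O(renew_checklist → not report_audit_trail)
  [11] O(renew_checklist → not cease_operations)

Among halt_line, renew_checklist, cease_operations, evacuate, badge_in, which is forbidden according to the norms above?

renew_checklist

Premise 2 states O(not audit_credential) outright.
Premise 3 is O(not badge_in → audit_credential); contrapositively O(not audit_credential → badge_in). Since O(not audit_credential) holds, K gives O(badge_in).
Premise 9 is O(countersign_dataset → not badge_in); contrapositively O(badge_in → not countersign_dataset). Since O(badge_in) holds, K gives O(not countersign_dataset).
Premise 6, O(not encrypt_request → countersign_dataset), contraposes to O(not countersign_dataset → encrypt_request); with O(not countersign_dataset) we get O(encrypt_request).
Premise 5 is O(not report_appeal → not encrypt_request); contrapositively O(encrypt_request → report_appeal). Since O(encrypt_request) holds, K gives O(report_appeal).
Premise 4 is O(renew_checklist → not report_appeal); contrapositively O(report_appeal → not renew_checklist). Since O(report_appeal) holds, K gives O(not renew_checklist).
So O(not renew_checklist) holds, i.e. renew_checklist is forbidden. None of the other listed options is forbidden under the premises.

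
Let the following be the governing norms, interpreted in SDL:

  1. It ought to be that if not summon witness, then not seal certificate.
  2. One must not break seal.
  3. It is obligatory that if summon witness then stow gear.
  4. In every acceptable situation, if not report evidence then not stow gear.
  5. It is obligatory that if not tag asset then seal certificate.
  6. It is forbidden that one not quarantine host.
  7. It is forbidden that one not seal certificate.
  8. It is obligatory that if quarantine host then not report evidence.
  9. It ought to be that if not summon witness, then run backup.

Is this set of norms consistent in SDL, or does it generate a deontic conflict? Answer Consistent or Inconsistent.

Premise 7 is F(¬seal_certificate), i.e. O(seal_certificate).
Premise 1 is O(¬summon_witness → ¬seal_certificate); contrapositively O(seal_certificate → summon_witness). Since O(seal_certificate) holds, K gives O(summon_witness).
Premise 3 is O(summon_witness → stow_gear); since O(summon_witness), deontic closure gives O(stow_gear).
Premise 4, O(¬report_evidence → ¬stow_gear), contraposes to O(stow_gear → report_evidence); with O(stow_gear) we get O(report_evidence).
The contrapositive of premise 8 (O(quarantine_host → ¬report_evidence)) is O(report_evidence → ¬quarantine_host), and O(report_evidence) is already established, so O(¬quarantine_host).
Yet premise 6 is F(¬quarantine_host), i.e. O(quarantine_host).
We now have both O(¬quarantine_host) and O(quarantine_host) — quarantine_host is simultaneously obligatory and forbidden, violating the D-axiom.

Inconsistent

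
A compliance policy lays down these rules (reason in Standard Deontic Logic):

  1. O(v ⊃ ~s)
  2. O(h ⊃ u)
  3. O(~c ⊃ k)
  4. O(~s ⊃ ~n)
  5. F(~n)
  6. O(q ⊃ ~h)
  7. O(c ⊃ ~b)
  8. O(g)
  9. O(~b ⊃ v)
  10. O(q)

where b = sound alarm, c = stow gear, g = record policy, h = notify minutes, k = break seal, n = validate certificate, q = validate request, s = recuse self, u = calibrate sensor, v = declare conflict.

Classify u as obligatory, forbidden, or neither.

Premise 2 is O(h ⊃ u), but O(h) is not derivable from the premises, so it does not yield O(u).
No premise or chain of K-axiom applications forces O(u), and none forces O(~u). So u is neither obligatory nor forbidden under these norms.

Neither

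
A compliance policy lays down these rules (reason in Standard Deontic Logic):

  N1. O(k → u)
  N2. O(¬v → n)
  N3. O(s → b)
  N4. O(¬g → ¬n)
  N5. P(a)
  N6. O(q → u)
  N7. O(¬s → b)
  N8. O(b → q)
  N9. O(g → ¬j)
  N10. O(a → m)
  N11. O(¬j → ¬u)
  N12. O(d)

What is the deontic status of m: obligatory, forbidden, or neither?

Neither

Premise 10 is O(a → m), but O(a) is not derivable from the premises (the permission P(a) asserts only ¬O(¬a), not O(a)), so it does not yield O(m).
No premise or chain of K-axiom applications forces O(m), and none forces O(¬m). So m is neither obligatory nor forbidden under these norms.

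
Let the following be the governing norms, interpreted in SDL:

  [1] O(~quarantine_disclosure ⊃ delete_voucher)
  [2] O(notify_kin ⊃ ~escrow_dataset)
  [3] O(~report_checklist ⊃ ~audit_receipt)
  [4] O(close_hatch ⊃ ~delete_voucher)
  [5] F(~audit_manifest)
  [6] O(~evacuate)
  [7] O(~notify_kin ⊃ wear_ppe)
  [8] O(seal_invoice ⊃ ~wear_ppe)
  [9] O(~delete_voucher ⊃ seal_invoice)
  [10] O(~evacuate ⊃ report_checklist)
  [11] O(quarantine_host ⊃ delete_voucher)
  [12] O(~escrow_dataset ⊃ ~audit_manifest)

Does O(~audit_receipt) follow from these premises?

Premise 3 is O(~report_checklist ⊃ ~audit_receipt), but O(~report_checklist) is not derivable from the premises, so it does not yield O(~audit_receipt).
No other premise forces O(~audit_receipt). An ideal world satisfying every premise can still have ~audit_receipt false, so O(~audit_receipt) is not derivable.

No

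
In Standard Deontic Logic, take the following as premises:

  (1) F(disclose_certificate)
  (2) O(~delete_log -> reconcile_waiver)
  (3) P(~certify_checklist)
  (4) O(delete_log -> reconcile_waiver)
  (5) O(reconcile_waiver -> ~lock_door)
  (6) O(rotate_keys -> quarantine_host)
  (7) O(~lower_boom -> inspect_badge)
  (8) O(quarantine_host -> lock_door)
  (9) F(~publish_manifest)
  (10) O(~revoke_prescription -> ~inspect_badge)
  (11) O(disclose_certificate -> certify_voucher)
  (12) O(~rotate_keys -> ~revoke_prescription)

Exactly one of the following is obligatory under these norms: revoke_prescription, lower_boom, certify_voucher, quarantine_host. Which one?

Premises 4 and 2 are O(delete_log -> reconcile_waiver) and O(~delete_log -> reconcile_waiver); every ideal world satisfies delete_log or ~delete_log, so in either case reconcile_waiver holds — hence O(reconcile_waiver).
Applying K to premise 5 (O(reconcile_waiver -> ~lock_door)) and O(reconcile_waiver) yields O(~lock_door).
The contrapositive of premise 8 (O(quarantine_host -> lock_door)) is O(~lock_door -> ~quarantine_host), and O(~lock_door) is already established, so O(~quarantine_host).
Premise 6, O(rotate_keys -> quarantine_host), contraposes to O(~quarantine_host -> ~rotate_keys); with O(~quarantine_host) we get O(~rotate_keys).
Applying K to premise 12 (O(~rotate_keys -> ~revoke_prescription)) and O(~rotate_keys) yields O(~revoke_prescription).
With premise 10, O(~revoke_prescription -> ~inspect_badge), the K-axiom yields O(~inspect_badge).
Premise 7 is O(~lower_boom -> inspect_badge); contrapositively O(~inspect_badge -> lower_boom). Since O(~inspect_badge) holds, K gives O(lower_boom).
So O(lower_boom) holds — lower_boom is obligatory. None of the other listed options is made obligatory by any chain of premises.

lower_boom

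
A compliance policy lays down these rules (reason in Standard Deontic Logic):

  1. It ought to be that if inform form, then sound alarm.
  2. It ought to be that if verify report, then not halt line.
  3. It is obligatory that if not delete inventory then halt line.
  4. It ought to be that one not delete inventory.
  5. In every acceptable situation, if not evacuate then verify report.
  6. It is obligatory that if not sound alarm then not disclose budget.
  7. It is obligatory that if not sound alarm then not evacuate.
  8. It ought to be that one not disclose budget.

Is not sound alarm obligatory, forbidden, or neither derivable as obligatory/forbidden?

Forbidden

From premise 4 we have O(¬delete_inventory).
Applying K to premise 3 (O(¬delete_inventory → halt_line)) and O(¬delete_inventory) yields O(halt_line).
The contrapositive of premise 2 (O(verify_report → ¬halt_line)) is O(halt_line → ¬verify_report), and O(halt_line) is already established, so O(¬verify_report).
Premise 5 is O(¬evacuate → verify_report); contrapositively O(¬verify_report → evacuate). Since O(¬verify_report) holds, K gives O(evacuate).
The contrapositive of premise 7 (O(¬sound_alarm → ¬evacuate)) is O(evacuate → sound_alarm), and O(evacuate) is already established, so O(sound_alarm).
Premises 1, 6, 8 do not contribute to this derivation.
Thus O(sound_alarm), which is F(¬sound_alarm): ¬sound_alarm is forbidden.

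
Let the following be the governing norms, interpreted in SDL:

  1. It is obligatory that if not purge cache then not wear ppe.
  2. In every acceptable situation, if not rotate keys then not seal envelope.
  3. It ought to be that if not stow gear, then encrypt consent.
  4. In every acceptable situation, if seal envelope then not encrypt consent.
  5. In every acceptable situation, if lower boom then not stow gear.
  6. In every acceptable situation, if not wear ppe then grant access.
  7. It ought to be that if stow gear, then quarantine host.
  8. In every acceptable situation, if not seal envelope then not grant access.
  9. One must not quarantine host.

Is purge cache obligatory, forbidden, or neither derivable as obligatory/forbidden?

F(quarantine_host) at premise 9 means O(¬quarantine_host).
The contrapositive of premise 7 (O(stow_gear → quarantine_host)) is O(¬quarantine_host → ¬stow_gear), and O(¬quarantine_host) is already established, so O(¬stow_gear).
Premise 3 is O(¬stow_gear → encrypt_consent); since O(¬stow_gear), deontic closure gives O(encrypt_consent).
Premise 4, O(seal_envelope → ¬encrypt_consent), contraposes to O(encrypt_consent → ¬seal_envelope); with O(encrypt_consent) we get O(¬seal_envelope).
Premise 8 is O(¬seal_envelope → ¬grant_access); since O(¬seal_envelope), deontic closure gives O(¬grant_access).
Premise 6, O(¬wear_ppe → grant_access), contraposes to O(¬grant_access → wear_ppe); with O(¬grant_access) we get O(wear_ppe).
The contrapositive of premise 1 (O(¬purge_cache → ¬wear_ppe)) is O(wear_ppe → purge_cache), and O(wear_ppe) is already established, so O(purge_cache).
Premises 2, 5 do not contribute to this derivation.
Hence purge_cache is obligatory.

Obligatory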